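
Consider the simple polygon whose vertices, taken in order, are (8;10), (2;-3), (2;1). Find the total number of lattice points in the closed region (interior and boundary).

Using the shoelace formula, 2A = |(8·(-3) − 2·10) + (2·1 − 2·(-3)) + (2·10 − 8·1)| = 24, so the area is 12.
Summing gcd(|Δx|,|Δy|) over the edges gives the boundary count: gcd(6,13) + gcd(0,4) + gcd(6,9) = 1+4+3 = 8.
Pick's theorem gives I = A − B/2 + 1 = 12 − 8/2 + 1 = 9, so the closed region contains I + B = 9 + 8 = 17 lattice points.

17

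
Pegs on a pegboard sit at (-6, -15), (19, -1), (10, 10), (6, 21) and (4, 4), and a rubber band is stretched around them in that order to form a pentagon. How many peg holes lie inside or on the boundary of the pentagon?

The shoelace formula gives twice the area as |[(-6)·(-1) − 19·(-15)] + [19·10 − 10·(-1)] + [10·21 − 6·10] + [6·4 − 4·21] + [4·(-15) − (-6)·4]| = 545, so the area is 272.5.
Along each edge there are gcd(|Δx|,|Δy|)+1 lattice points, so counting each shared vertex once the boundary has gcd(25,14) + gcd(9,11) + gcd(4,11) + gcd(2,17) + gcd(10,19) = 1+1+1+1+1 = 5.
Pick's theorem gives I = A − B/2 + 1 = 272.5 − 5/2 + 1 = 271, so the closed region contains I + B = 271 + 5 = 276 lattice points.

276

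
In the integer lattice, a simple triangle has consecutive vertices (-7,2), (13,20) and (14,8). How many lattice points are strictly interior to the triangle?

127

Using the shoelace formula, 2A = |[(-7)·20 − 13·2] + [13·8 − 14·20] + [14·2 − (-7)·8]| = 258, so the area is 129.
Summing gcd(|Δx|,|Δy|) over the edges gives the boundary count: gcd(20,18) + gcd(1,12) + gcd(21,6) = 2+1+3 = 6.
Pick's theorem gives I = A − B/2 + 1 = 129 − 6/2 + 1 = 127.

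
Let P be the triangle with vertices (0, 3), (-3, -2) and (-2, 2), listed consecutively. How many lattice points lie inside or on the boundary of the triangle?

6

By the shoelace formula, twice the signed area is |[0·(-2) − (-3)·3] + [(-3)·2 − (-2)·(-2)] + [(-2)·3 − 0·2]| = 7, so the area is 7/2.
Summing gcd(|Δx|,|Δy|) over the edges gives the boundary count: gcd(3,5) + gcd(1,4) + gcd(2,1) = 1+1+1 = 3.
Pick's theorem gives I = A − B/2 + 1 = 7/2 − 3/2 + 1 = 3, so the closed region contains I + B = 3 + 3 = 6 lattice points.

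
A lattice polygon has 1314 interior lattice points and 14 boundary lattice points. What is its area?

By Pick's theorem, A = I + B/2 − 1 = 1314 + 14/2 − 1 = 1320.

1320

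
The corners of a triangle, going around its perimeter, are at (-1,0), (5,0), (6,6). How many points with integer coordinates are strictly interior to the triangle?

15

Using the shoelace formula, 2A = |[(-1)·0 − 5·0] + [5·6 − 6·0] + [6·0 − (-1)·6]| = 36, so the area is 18.
The number of boundary lattice points is Σ gcd(|Δx|,|Δy|) = gcd(6,0) + gcd(1,6) + gcd(7,6) = 6+1+1 = 8.
By Pick's theorem A = I + B/2 − 1, so I = 18 − 8/2 + 1 = 15.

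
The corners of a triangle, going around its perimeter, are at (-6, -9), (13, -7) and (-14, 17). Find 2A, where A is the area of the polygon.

The shoelace formula gives twice the area as |((-6)·(-7) − 13·(-9)) + (13·17 − (-14)·(-7)) + ((-14)·(-9) − (-6)·17)| = 510, so the area is 255.

510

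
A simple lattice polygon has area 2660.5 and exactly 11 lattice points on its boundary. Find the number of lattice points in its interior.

2656

Pick's theorem A = I + B/2 − 1 rearranges to I = A − B/2 + 1 = 2660.5 − 11/2 + 1 = 2656.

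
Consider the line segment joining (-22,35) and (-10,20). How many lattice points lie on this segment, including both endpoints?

The number of lattice points on a segment between lattice points is gcd(|Δx|,|Δy|) + 1 = gcd(12,15) + 1 = 3 + 1 = 4.

4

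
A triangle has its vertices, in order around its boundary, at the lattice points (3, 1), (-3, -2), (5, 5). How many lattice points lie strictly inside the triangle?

The shoelace formula gives twice the area as |(3·(-2) − (-3)·1) + ((-3)·5 − 5·(-2)) + (5·1 − 3·5)| = 18, so the area is 9.
The number of boundary lattice points is Σ gcd(|Δx|,|Δy|) = gcd(6,3) + gcd(8,7) + gcd(2,4) = 3+1+2 = 6.
Pick's theorem gives I = A − B/2 + 1 = 9 − 6/2 + 1 = 7.

7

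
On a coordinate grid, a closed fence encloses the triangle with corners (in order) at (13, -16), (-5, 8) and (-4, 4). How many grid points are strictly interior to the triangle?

By the shoelace formula, twice the signed area is |(13·8 − (-5)·(-16)) + ((-5)·4 − (-4)·8) + ((-4)·(-16) − 13·4)| = 48, so the area is 24.
Summing gcd(|Δx|,|Δy|) over the edges gives the boundary count: gcd(18,24) + gcd(1,4) + gcd(17,20) = 6+1+1 = 8.
By Pick's theorem A = I + B/2 − 1, so I = 24 − 8/2 + 1 = 21.

21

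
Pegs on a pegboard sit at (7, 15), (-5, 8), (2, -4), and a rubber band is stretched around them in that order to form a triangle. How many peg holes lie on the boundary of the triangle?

3

The number of boundary lattice points is Σ gcd(|Δx|,|Δy|) = gcd(12,7) + gcd(7,12) + gcd(5,19) = 1+1+1 = 3.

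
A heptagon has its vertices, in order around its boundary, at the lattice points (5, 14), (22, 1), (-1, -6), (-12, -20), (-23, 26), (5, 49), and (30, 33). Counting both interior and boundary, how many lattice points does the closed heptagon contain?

Using the shoelace formula, 2A = |(5·1 − 22·14) + (22·(-6) − (-1)·1) + ((-1)·(-20) − (-12)·(-6)) + ((-12)·26 − (-23)·(-20)) + ((-23)·49 − 5·26) + (5·33 − 30·49) + (30·14 − 5·33)| = 3565, so the area is 1782.5.
Along each edge there are gcd(|Δx|,|Δy|)+1 lattice points, so counting each shared vertex once the boundary has gcd(17,13) + gcd(23,7) + gcd(11,14) + gcd(11,46) + gcd(28,23) + gcd(25,16) + gcd(25,19) = 1+1+1+1+1+1+1 = 7.
Pick's theorem gives I = A − B/2 + 1 = 1782.5 − 7/2 + 1 = 1780, so the closed region contains I + B = 1780 + 7 = 1787 lattice points.

1787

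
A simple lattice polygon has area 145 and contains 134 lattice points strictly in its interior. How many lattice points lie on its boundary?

24

Pick's theorem gives A = I + B/2 − 1, so B = 2(A − I + 1) = 2(145 − 134 + 1) = 24.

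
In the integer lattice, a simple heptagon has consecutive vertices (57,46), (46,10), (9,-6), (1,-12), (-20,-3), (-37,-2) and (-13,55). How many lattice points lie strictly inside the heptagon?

The shoelace formula gives twice the area as |[57·10 − 46·46] + [46·(-6) − 9·10] + [9·(-12) − 1·(-6)] + [1·(-3) − (-20)·(-12)] + [(-20)·(-2) − (-37)·(-3)] + [(-37)·55 − (-13)·(-2)] + [(-13)·46 − 57·55]| = 8122, so the area is 4061.
Summing gcd(|Δx|,|Δy|) over the edges gives the boundary count: gcd(11,36) + gcd(37,16) + gcd(8,6) + gcd(21,9) + gcd(17,1) + gcd(24,57) + gcd(70,9) = 1+1+2+3+1+3+1 = 12.
Pick's theorem gives I = A − B/2 + 1 = 4061 − 12/2 + 1 = 4056.

4056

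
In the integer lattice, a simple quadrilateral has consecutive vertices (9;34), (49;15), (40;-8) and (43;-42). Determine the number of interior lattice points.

1008

Using the shoelace formula, 2A = |(9·15 − 49·34) + (49·(-8) − 40·15) + (40·(-42) − 43·(-8)) + (43·34 − 9·(-42))| = 2019, so the area is 1009.5.
The number of boundary lattice points is Σ gcd(|Δx|,|Δy|) = gcd(40,19) + gcd(9,23) + gcd(3,34) + gcd(34,76) = 1+1+1+2 = 5.
Pick's theorem gives I = A − B/2 + 1 = 1009.5 − 5/2 + 1 = 1008.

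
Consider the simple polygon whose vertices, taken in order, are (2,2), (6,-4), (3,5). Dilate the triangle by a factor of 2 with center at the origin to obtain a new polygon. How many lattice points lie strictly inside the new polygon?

Using the shoelace formula, 2A = |[2·(-4) − 6·2] + [6·5 − 3·(-4)] + [3·2 − 2·5]| = 18, so the area is 9.
The number of boundary lattice points is Σ gcd(|Δx|,|Δy|) = gcd(4,6) + gcd(3,9) + gcd(1,3) = 2+3+1 = 6.
Scaling by 2 multiplies the area by 2² = 4 (so the new area is 36) and multiplies the boundary lattice-point count by 2, giving 12.
By Pick's theorem, the interior count of the dilated polygon is 36 − 12/2 + 1 = 31.

31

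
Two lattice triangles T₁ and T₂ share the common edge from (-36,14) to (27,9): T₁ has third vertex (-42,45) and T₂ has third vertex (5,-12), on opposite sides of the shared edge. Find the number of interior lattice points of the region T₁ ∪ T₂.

The union is the simple quadrilateral with vertices (-36,14), (-42,45), (27,9), (5,-12) in order.
By the shoelace formula, twice the signed area is |((-36)·45 − (-42)·14) + ((-42)·9 − 27·45) + (27·(-12) − 5·9) + (5·14 − (-36)·(-12))| = 3356, so the area is 1678.
Summing gcd(|Δx|,|Δy|) over the edges gives the boundary count: gcd(6,31) + gcd(69,36) + gcd(22,21) + gcd(41,26) = 1+3+1+1 = 6.
By Pick's theorem I = A − B/2 + 1 = 1678 − 6/2 + 1 = 1676.

1676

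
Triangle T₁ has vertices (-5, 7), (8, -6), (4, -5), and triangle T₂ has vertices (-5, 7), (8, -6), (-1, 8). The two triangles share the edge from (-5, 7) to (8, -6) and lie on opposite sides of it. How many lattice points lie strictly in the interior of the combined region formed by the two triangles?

50

The union is the simple quadrilateral with vertices (-5, 7), (4, -5), (8, -6), (-1, 8) in order.
Using the shoelace formula, 2A = |((-5)·(-5) − 4·7) + (4·(-6) − 8·(-5)) + (8·8 − (-1)·(-6)) + ((-1)·7 − (-5)·8)| = 104, so the area is 52.
Summing gcd(|Δx|,|Δy|) over the edges gives the boundary count: gcd(9,12) + gcd(4,1) + gcd(9,14) + gcd(4,1) = 3+1+1+1 = 6.
By Pick's theorem I = A − B/2 + 1 = 52 − 6/2 + 1 = 50.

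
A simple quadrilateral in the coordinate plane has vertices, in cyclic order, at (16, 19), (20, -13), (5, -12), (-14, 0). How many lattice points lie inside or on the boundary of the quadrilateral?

Using the shoelace formula, 2A = |[16·(-13) − 20·19] + [20·(-12) − 5·(-13)] + [5·0 − (-14)·(-12)] + [(-14)·19 − 16·0]| = 1197, so the area is 1197/2.
Summing gcd(|Δx|,|Δy|) over the edges gives the boundary count: gcd(4,32) + gcd(15,1) + gcd(19,12) + gcd(30,19) = 4+1+1+1 = 7.
Pick's theorem gives I = A − B/2 + 1 = 1197/2 − 7/2 + 1 = 596, so the closed region contains I + B = 596 + 7 = 603 lattice points.

603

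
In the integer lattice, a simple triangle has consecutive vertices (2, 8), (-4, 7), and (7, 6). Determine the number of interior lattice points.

8

The shoelace formula gives twice the area as |(2·7 − (-4)·8) + ((-4)·6 − 7·7) + (7·8 − 2·6)| = 17, so the area is 17/2.
Summing gcd(|Δx|,|Δy|) over the edges gives the boundary count: gcd(6,1) + gcd(11,1) + gcd(5,2) = 1+1+1 = 3.
Pick's theorem gives I = A − B/2 + 1 = 17/2 − 3/2 + 1 = 8.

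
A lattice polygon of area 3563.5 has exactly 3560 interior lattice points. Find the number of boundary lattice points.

9

Pick's theorem gives A = I + B/2 − 1, so B = 2(A − I + 1) = 2(3563.5 − 3560 + 1) = 9.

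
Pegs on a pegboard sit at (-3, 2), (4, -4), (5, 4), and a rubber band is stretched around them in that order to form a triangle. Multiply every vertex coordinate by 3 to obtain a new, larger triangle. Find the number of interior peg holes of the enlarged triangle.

274

The shoelace formula gives twice the area as |[(-3)·(-4) − 4·2] + [4·4 − 5·(-4)] + [5·2 − (-3)·4]| = 62, so the area is 31.
Summing gcd(|Δx|,|Δy|) over the edges gives the boundary count: gcd(7,6) + gcd(1,8) + gcd(8,2) = 1+1+2 = 4.
Scaling by 3 multiplies the area by 3² = 9 (so the new area is 279) and multiplies the boundary lattice-point count by 3, giving 12.
By Pick's theorem, the interior count of the dilated polygon is 279 − 12/2 + 1 = 274.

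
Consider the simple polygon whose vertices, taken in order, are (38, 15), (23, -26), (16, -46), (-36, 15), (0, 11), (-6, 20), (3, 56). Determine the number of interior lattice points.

3091

Using the shoelace formula, 2A = |(38·(-26) − 23·15) + (23·(-46) − 16·(-26)) + (16·15 − (-36)·(-46)) + ((-36)·11 − 0·15) + (0·20 − (-6)·11) + ((-6)·56 − 3·20) + (3·15 − 38·56)| = 6200, so the area is 3100.
The number of boundary lattice points is Σ gcd(|Δx|,|Δy|) = gcd(15,41) + gcd(7,20) + gcd(52,61) + gcd(36,4) + gcd(6,9) + gcd(9,36) + gcd(35,41) = 1+1+1+4+3+9+1 = 20.
Pick's theorem gives I = A − B/2 + 1 = 3100 − 20/2 + 1 = 3091.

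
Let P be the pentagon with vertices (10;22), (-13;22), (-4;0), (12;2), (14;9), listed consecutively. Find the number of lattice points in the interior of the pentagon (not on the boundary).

429

Using the shoelace formula, 2A = |(10·22 − (-13)·22) + ((-13)·0 − (-4)·22) + ((-4)·2 − 12·0) + (12·9 − 14·2) + (14·22 − 10·9)| = 884, so the area is 442.
The number of boundary lattice points is Σ gcd(|Δx|,|Δy|) = gcd(23,0) + gcd(9,22) + gcd(16,2) + gcd(2,7) + gcd(4,13) = 23+1+2+1+1 = 28.
By Pick's theorem A = I + B/2 − 1, so I = 442 − 28/2 + 1 = 429.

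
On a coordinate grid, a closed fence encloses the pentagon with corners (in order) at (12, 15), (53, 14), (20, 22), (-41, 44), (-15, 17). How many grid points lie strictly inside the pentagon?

The shoelace formula gives twice the area as |(12·14 − 53·15) + (53·22 − 20·14) + (20·44 − (-41)·22) + ((-41)·17 − (-15)·44) + ((-15)·15 − 12·17)| = 1575, so the area is 787.5.
Summing gcd(|Δx|,|Δy|) over the edges gives the boundary count: gcd(41,1) + gcd(33,8) + gcd(61,22) + gcd(26,27) + gcd(27,2) = 1+1+1+1+1 = 5.
Pick's theorem gives I = A − B/2 + 1 = 787.5 − 5/2 + 1 = 786.

786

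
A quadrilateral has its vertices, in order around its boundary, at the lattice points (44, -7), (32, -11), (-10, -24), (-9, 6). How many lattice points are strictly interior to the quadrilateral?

805

By the shoelace formula, twice the signed area is |[44·(-11) − 32·(-7)] + [32·(-24) − (-10)·(-11)] + [(-10)·6 − (-9)·(-24)] + [(-9)·(-7) − 44·6]| = 1615, so the area is 807.5.
Summing gcd(|Δx|,|Δy|) over the edges gives the boundary count: gcd(12,4) + gcd(42,13) + gcd(1,30) + gcd(53,13) = 4+1+1+1 = 7.
By Pick's theorem A = I + B/2 − 1, so I = 807.5 − 7/2 + 1 = 805.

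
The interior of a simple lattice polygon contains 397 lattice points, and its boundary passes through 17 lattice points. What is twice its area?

By Pick's theorem, A = I + B/2 − 1 = 397 + 17/2 − 1 = 809/2.
Hence 2A = 809.

809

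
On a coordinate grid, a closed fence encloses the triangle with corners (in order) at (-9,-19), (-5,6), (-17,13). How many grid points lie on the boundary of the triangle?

The number of boundary lattice points is Σ gcd(|Δx|,|Δy|) = gcd(4,25) + gcd(12,7) + gcd(8,32) = 1+1+8 = 10.

10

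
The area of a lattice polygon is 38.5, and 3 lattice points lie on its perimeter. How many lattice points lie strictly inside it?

From Pick's theorem, I = A − B/2 + 1 = 38.5 − 3/2 + 1 = 38.

38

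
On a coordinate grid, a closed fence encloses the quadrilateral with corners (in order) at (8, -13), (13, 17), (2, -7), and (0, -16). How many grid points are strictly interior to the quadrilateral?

The shoelace formula gives twice the area as |(8·17 − 13·(-13)) + (13·(-7) − 2·17) + (2·(-16) − 0·(-7)) + (0·(-13) − 8·(-16))| = 276, so the area is 138.
Summing gcd(|Δx|,|Δy|) over the edges gives the boundary count: gcd(5,30) + gcd(11,24) + gcd(2,9) + gcd(8,3) = 5+1+1+1 = 8.
Pick's theorem gives I = A − B/2 + 1 = 138 − 8/2 + 1 = 135.

135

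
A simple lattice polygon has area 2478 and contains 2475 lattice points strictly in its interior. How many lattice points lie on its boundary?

Pick's theorem gives A = I + B/2 − 1, so B = 2(A − I + 1) = 2(2478 − 2475 + 1) = 8.

8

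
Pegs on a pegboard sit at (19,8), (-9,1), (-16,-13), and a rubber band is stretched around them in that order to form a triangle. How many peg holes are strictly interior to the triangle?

162

Using the shoelace formula, 2A = |(19·1 − (-9)·8) + ((-9)·(-13) − (-16)·1) + ((-16)·8 − 19·(-13))| = 343, so the area is 171.5.
Summing gcd(|Δx|,|Δy|) over the edges gives the boundary count: gcd(28,7) + gcd(7,14) + gcd(35,21) = 7+7+7 = 21.
Pick's theorem gives I = A − B/2 + 1 = 171.5 − 21/2 + 1 = 162.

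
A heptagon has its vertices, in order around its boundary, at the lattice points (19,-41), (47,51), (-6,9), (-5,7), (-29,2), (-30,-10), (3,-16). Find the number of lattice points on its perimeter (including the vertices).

12

Along each edge there are gcd(|Δx|,|Δy|)+1 lattice points, so counting each shared vertex once the boundary has gcd(28,92) + gcd(53,42) + gcd(1,2) + gcd(24,5) + gcd(1,12) + gcd(33,6) + gcd(16,25) = 4+1+1+1+1+3+1 = 12.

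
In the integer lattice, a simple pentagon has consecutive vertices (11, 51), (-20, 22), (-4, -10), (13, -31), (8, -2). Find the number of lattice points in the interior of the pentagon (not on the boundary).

1219

Using the shoelace formula, 2A = |(11·22 − (-20)·51) + ((-20)·(-10) − (-4)·22) + ((-4)·(-31) − 13·(-10)) + (13·(-2) − 8·(-31)) + (8·51 − 11·(-2))| = 2456, so the area is 1228.
Summing gcd(|Δx|,|Δy|) over the edges gives the boundary count: gcd(31,29) + gcd(16,32) + gcd(17,21) + gcd(5,29) + gcd(3,53) = 1+16+1+1+1 = 20.
Pick's theorem gives I = A − B/2 + 1 = 1228 − 20/2 + 1 = 1219.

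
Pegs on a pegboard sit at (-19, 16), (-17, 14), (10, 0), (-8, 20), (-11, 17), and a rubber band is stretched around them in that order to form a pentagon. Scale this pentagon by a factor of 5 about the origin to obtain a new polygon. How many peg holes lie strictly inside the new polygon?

The shoelace formula gives twice the area as |[(-19)·14 − (-17)·16] + [(-17)·0 − 10·14] + [10·20 − (-8)·0] + [(-8)·17 − (-11)·20] + [(-11)·16 − (-19)·17]| = 297, so the area is 297/2.
The number of boundary lattice points is Σ gcd(|Δx|,|Δy|) = gcd(2,2) + gcd(27,14) + gcd(18,20) + gcd(3,3) + gcd(8,1) = 2+1+2+3+1 = 9.
Scaling by 5 multiplies the area by 5² = 25 (so the new area is 3712.5) and multiplies the boundary lattice-point count by 5, giving 45.
By Pick's theorem, the interior count of the dilated polygon is 3712.5 − 45/2 + 1 = 3691.

3691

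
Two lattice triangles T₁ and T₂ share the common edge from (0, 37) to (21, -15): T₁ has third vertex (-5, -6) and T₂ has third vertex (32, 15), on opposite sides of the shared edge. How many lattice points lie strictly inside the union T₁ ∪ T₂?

The union is the simple quadrilateral with vertices (0, 37), (-5, -6), (21, -15), (32, 15) in order.
The shoelace formula gives twice the area as |[0·(-6) − (-5)·37] + [(-5)·(-15) − 21·(-6)] + [21·15 − 32·(-15)] + [32·37 − 0·15]| = 2365, so the area is 1182.5.
The number of boundary lattice points is Σ gcd(|Δx|,|Δy|) = gcd(5,43) + gcd(26,9) + gcd(11,30) + gcd(32,22) = 1+1+1+2 = 5.
By Pick's theorem I = A − B/2 + 1 = 1182.5 − 5/2 + 1 = 1181.

1181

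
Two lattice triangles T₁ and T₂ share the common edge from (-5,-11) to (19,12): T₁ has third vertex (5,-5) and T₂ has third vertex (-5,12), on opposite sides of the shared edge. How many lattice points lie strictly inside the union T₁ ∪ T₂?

295

The union is the simple quadrilateral with vertices (-5,-11), (5,-5), (19,12), (-5,12) in order.
Using the shoelace formula, 2A = |((-5)·(-5) − 5·(-11)) + (5·12 − 19·(-5)) + (19·12 − (-5)·12) + ((-5)·(-11) − (-5)·12)| = 638, so the area is 319.
Summing gcd(|Δx|,|Δy|) over the edges gives the boundary count: gcd(10,6) + gcd(14,17) + gcd(24,0) + gcd(0,23) = 2+1+24+23 = 50.
By Pick's theorem I = A − B/2 + 1 = 319 − 50/2 + 1 = 295.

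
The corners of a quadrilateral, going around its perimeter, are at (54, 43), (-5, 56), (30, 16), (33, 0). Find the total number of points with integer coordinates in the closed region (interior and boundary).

1190

By the shoelace formula, twice the signed area is |(54·56 − (-5)·43) + ((-5)·16 − 30·56) + (30·0 − 33·16) + (33·43 − 54·0)| = 2370, so the area is 1185.
Summing gcd(|Δx|,|Δy|) over the edges gives the boundary count: gcd(59,13) + gcd(35,40) + gcd(3,16) + gcd(21,43) = 1+5+1+1 = 8.
Pick's theorem gives I = A − B/2 + 1 = 1185 − 8/2 + 1 = 1182, so the closed region contains I + B = 1182 + 8 = 1190 lattice points.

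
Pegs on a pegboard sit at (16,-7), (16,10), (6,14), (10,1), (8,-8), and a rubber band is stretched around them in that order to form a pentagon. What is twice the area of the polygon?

The shoelace formula gives twice the area as |(16·10 − 16·(-7)) + (16·14 − 6·10) + (6·1 − 10·14) + (10·(-8) − 8·1) + (8·(-7) − 16·(-8))| = 286, so the area is 143.

286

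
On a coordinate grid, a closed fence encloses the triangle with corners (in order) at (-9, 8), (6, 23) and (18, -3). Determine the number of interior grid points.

By the shoelace formula, twice the signed area is |((-9)·23 − 6·8) + (6·(-3) − 18·23) + (18·8 − (-9)·(-3))| = 570, so the area is 285.
Along each edge there are gcd(|Δx|,|Δy|)+1 lattice points, so counting each shared vertex once the boundary has gcd(15,15) + gcd(12,26) + gcd(27,11) = 15+2+1 = 18.
Pick's theorem gives I = A − B/2 + 1 = 285 − 18/2 + 1 = 277.

277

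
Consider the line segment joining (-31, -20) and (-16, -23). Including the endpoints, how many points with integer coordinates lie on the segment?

4

The number of lattice points on a segment between lattice points is gcd(|Δx|,|Δy|) + 1 = gcd(15,3) + 1 = 3 + 1 = 4.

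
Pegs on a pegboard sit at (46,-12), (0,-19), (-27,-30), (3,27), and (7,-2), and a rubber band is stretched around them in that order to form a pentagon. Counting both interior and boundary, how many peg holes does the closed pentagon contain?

1111

By the shoelace formula, twice the signed area is |[46·(-19) − 0·(-12)] + [0·(-30) − (-27)·(-19)] + [(-27)·27 − 3·(-30)] + [3·(-2) − 7·27] + [7·(-12) − 46·(-2)]| = 2213, so the area is 2213/2.
Along each edge there are gcd(|Δx|,|Δy|)+1 lattice points, so counting each shared vertex once the boundary has gcd(46,7) + gcd(27,11) + gcd(30,57) + gcd(4,29) + gcd(39,10) = 1+1+3+1+1 = 7.
Pick's theorem gives I = A − B/2 + 1 = 2213/2 − 7/2 + 1 = 1104, so the closed region contains I + B = 1104 + 7 = 1111 lattice points.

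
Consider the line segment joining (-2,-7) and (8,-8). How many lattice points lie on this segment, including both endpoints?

The number of lattice points on a segment between lattice points is gcd(|Δx|,|Δy|) + 1 = gcd(10,1) + 1 = 1 + 1 = 2.

2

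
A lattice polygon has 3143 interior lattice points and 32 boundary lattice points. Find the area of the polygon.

3158

Pick's theorem states A = I + B/2 − 1, so A = 3143 + 32/2 − 1 = 3158.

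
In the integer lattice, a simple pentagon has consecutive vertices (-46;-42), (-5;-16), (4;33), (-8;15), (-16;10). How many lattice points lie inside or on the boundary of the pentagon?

1027

Using the shoelace formula, 2A = |((-46)·(-16) − (-5)·(-42)) + ((-5)·33 − 4·(-16)) + (4·15 − (-8)·33) + ((-8)·10 − (-16)·15) + ((-16)·(-42) − (-46)·10)| = 2041, so the area is 2041/2.
The number of boundary lattice points is Σ gcd(|Δx|,|Δy|) = gcd(41,26) + gcd(9,49) + gcd(12,18) + gcd(8,5) + gcd(30,52) = 1+1+6+1+2 = 11.
Pick's theorem gives I = A − B/2 + 1 = 2041/2 − 11/2 + 1 = 1016, so the closed region contains I + B = 1016 + 11 = 1027 lattice points.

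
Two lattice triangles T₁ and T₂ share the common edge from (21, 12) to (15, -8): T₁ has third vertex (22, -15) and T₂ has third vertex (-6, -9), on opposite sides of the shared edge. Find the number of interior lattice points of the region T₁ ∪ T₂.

The union is the simple quadrilateral with vertices (21, 12), (22, -15), (15, -8), (-6, -9) in order.
By the shoelace formula, twice the signed area is |(21·(-15) − 22·12) + (22·(-8) − 15·(-15)) + (15·(-9) − (-6)·(-8)) + ((-6)·12 − 21·(-9))| = 596, so the area is 298.
Summing gcd(|Δx|,|Δy|) over the edges gives the boundary count: gcd(1,27) + gcd(7,7) + gcd(21,1) + gcd(27,21) = 1+7+1+3 = 12.
By Pick's theorem I = A − B/2 + 1 = 298 − 12/2 + 1 = 293.

293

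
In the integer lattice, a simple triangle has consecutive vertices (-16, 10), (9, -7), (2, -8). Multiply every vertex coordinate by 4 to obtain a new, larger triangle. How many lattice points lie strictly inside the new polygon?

1113

Using the shoelace formula, 2A = |((-16)·(-7) − 9·10) + (9·(-8) − 2·(-7)) + (2·10 − (-16)·(-8))| = 144, so the area is 72.
The number of boundary lattice points is Σ gcd(|Δx|,|Δy|) = gcd(25,17) + gcd(7,1) + gcd(18,18) = 1+1+18 = 20.
Scaling by 4 multiplies the area by 4² = 16 (so the new area is 1152) and multiplies the boundary lattice-point count by 4, giving 80.
By Pick's theorem, the interior count of the dilated polygon is 1152 − 80/2 + 1 = 1113.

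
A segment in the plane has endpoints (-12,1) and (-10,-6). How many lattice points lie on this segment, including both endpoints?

The number of lattice points on a segment between lattice points is gcd(|Δx|,|Δy|) + 1 = gcd(2,7) + 1 = 1 + 1 = 2.

2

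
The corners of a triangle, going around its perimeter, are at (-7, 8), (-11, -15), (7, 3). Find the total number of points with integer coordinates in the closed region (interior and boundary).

By the shoelace formula, twice the signed area is |((-7)·(-15) − (-11)·8) + ((-11)·3 − 7·(-15)) + (7·8 − (-7)·3)| = 342, so the area is 171.
The number of boundary lattice points is Σ gcd(|Δx|,|Δy|) = gcd(4,23) + gcd(18,18) + gcd(14,5) = 1+18+1 = 20.
Pick's theorem gives I = A − B/2 + 1 = 171 − 20/2 + 1 = 162, so the closed region contains I + B = 162 + 20 = 182 lattice points.

182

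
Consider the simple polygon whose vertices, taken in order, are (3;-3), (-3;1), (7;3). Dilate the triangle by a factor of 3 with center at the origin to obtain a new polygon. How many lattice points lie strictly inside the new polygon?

226

Using the shoelace formula, 2A = |(3·1 − (-3)·(-3)) + ((-3)·3 − 7·1) + (7·(-3) − 3·3)| = 52, so the area is 26.
Along each edge there are gcd(|Δx|,|Δy|)+1 lattice points, so counting each shared vertex once the boundary has gcd(6,4) + gcd(10,2) + gcd(4,6) = 2+2+2 = 6.
Scaling by 3 multiplies the area by 3² = 9 (so the new area is 234) and multiplies the boundary lattice-point count by 3, giving 18.
By Pick's theorem, the interior count of the dilated polygon is 234 − 18/2 + 1 = 226.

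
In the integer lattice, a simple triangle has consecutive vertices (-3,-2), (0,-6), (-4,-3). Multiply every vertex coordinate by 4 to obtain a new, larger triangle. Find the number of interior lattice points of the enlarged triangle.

51

Using the shoelace formula, 2A = |((-3)·(-6) − 0·(-2)) + (0·(-3) − (-4)·(-6)) + ((-4)·(-2) − (-3)·(-3))| = 7, so the area is 3.5.
Along each edge there are gcd(|Δx|,|Δy|)+1 lattice points, so counting each shared vertex once the boundary has gcd(3,4) + gcd(4,3) + gcd(1,1) = 1+1+1 = 3.
Scaling by 4 multiplies the area by 4² = 16 (so the new area is 56) and multiplies the boundary lattice-point count by 4, giving 12.
By Pick's theorem, the interior count of the dilated polygon is 56 − 12/2 + 1 = 51.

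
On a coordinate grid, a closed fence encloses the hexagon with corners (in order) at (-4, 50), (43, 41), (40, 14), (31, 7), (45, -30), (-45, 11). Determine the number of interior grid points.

3903

By the shoelace formula, twice the signed area is |((-4)·41 − 43·50) + (43·14 − 40·41) + (40·7 − 31·14) + (31·(-30) − 45·7) + (45·11 − (-45)·(-30)) + ((-45)·50 − (-4)·11)| = 7812, so the area is 3906.
Summing gcd(|Δx|,|Δy|) over the edges gives the boundary count: gcd(47,9) + gcd(3,27) + gcd(9,7) + gcd(14,37) + gcd(90,41) + gcd(41,39) = 1+3+1+1+1+1 = 8.
By Pick's theorem A = I + B/2 − 1, so I = 3906 − 8/2 + 1 = 3903.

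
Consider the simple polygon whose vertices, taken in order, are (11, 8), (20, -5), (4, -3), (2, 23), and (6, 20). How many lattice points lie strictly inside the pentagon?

By the shoelace formula, twice the signed area is |[11·(-5) − 20·8] + [20·(-3) − 4·(-5)] + [4·23 − 2·(-3)] + [2·20 − 6·23] + [6·8 − 11·20]| = 427, so the area is 213.5.
The number of boundary lattice points is Σ gcd(|Δx|,|Δy|) = gcd(9,13) + gcd(16,2) + gcd(2,26) + gcd(4,3) + gcd(5,12) = 1+2+2+1+1 = 7.
By Pick's theorem A = I + B/2 − 1, so I = 213.5 − 7/2 + 1 = 211.

211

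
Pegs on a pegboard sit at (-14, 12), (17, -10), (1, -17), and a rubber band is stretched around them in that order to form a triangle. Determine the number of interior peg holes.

By the shoelace formula, twice the signed area is |((-14)·(-10) − 17·12) + (17·(-17) − 1·(-10)) + (1·12 − (-14)·(-17))| = 569, so the area is 284.5.
Along each edge there are gcd(|Δx|,|Δy|)+1 lattice points, so counting each shared vertex once the boundary has gcd(31,22) + gcd(16,7) + gcd(15,29) = 1+1+1 = 3.
Pick's theorem gives I = A − B/2 + 1 = 284.5 − 3/2 + 1 = 284.

284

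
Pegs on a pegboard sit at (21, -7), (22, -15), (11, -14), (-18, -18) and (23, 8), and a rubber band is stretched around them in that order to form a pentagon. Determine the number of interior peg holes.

Using the shoelace formula, 2A = |(21·(-15) − 22·(-7)) + (22·(-14) − 11·(-15)) + (11·(-18) − (-18)·(-14)) + ((-18)·8 − 23·(-18)) + (23·(-7) − 21·8)| = 813, so the area is 406.5.
Along each edge there are gcd(|Δx|,|Δy|)+1 lattice points, so counting each shared vertex once the boundary has gcd(1,8) + gcd(11,1) + gcd(29,4) + gcd(41,26) + gcd(2,15) = 1+1+1+1+1 = 5.
By Pick's theorem A = I + B/2 − 1, so I = 406.5 − 5/2 + 1 = 405.

405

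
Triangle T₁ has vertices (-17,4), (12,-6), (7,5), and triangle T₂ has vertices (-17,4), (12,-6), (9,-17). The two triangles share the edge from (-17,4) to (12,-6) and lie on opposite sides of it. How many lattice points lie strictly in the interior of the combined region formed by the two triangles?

The union is the simple quadrilateral with vertices (-17,4), (7,5), (12,-6), (9,-17) in order.
Using the shoelace formula, 2A = |((-17)·5 − 7·4) + (7·(-6) − 12·5) + (12·(-17) − 9·(-6)) + (9·4 − (-17)·(-17))| = 618, so the area is 309.
Along each edge there are gcd(|Δx|,|Δy|)+1 lattice points, so counting each shared vertex once the boundary has gcd(24,1) + gcd(5,11) + gcd(3,11) + gcd(26,21) = 1+1+1+1 = 4.
By Pick's theorem I = A − B/2 + 1 = 309 − 4/2 + 1 = 308.

308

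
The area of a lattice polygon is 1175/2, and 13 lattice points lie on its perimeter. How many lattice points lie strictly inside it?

582

From Pick's theorem, I = A − B/2 + 1 = 1175/2 − 13/2 + 1 = 582.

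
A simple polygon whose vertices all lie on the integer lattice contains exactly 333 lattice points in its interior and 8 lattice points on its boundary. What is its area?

Pick's theorem states A = I + B/2 − 1, so A = 333 + 8/2 − 1 = 336.

336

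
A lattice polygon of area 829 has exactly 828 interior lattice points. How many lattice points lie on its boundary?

4

Pick's theorem gives A = I + B/2 − 1, so B = 2(A − I + 1) = 2(829 − 828 + 1) = 4.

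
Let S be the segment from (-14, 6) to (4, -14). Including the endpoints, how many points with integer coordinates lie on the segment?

The number of lattice points on a segment between lattice points is gcd(|Δx|,|Δy|) + 1 = gcd(18,20) + 1 = 2 + 1 = 3.

3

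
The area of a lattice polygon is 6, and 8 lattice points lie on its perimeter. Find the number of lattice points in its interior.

Pick's theorem A = I + B/2 − 1 rearranges to I = A − B/2 + 1 = 6 − 8/2 + 1 = 3.

3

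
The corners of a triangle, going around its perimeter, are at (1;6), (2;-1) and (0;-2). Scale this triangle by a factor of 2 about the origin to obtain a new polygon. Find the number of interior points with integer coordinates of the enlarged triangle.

Using the shoelace formula, 2A = |(1·(-1) − 2·6) + (2·(-2) − 0·(-1)) + (0·6 − 1·(-2))| = 15, so the area is 7.5.
Along each edge there are gcd(|Δx|,|Δy|)+1 lattice points, so counting each shared vertex once the boundary has gcd(1,7) + gcd(2,1) + gcd(1,8) = 1+1+1 = 3.
Scaling by 2 multiplies the area by 2² = 4 (so the new area is 30) and multiplies the boundary lattice-point count by 2, giving 6.
By Pick's theorem, the interior count of the dilated polygon is 30 − 6/2 + 1 = 28.

28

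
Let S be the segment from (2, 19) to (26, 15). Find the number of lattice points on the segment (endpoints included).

5

The number of lattice points on a segment between lattice points is gcd(|Δx|,|Δy|) + 1 = gcd(24,4) + 1 = 4 + 1 = 5.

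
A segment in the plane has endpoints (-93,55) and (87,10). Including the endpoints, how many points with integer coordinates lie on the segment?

46

The number of lattice points on a segment between lattice points is gcd(|Δx|,|Δy|) + 1 = gcd(180,45) + 1 = 45 + 1 = 46.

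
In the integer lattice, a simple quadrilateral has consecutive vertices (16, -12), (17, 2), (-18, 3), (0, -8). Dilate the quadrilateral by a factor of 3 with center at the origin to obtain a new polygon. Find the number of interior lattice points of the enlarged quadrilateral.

By the shoelace formula, twice the signed area is |(16·2 − 17·(-12)) + (17·3 − (-18)·2) + ((-18)·(-8) − 0·3) + (0·(-12) − 16·(-8))| = 595, so the area is 297.5.
Along each edge there are gcd(|Δx|,|Δy|)+1 lattice points, so counting each shared vertex once the boundary has gcd(1,14) + gcd(35,1) + gcd(18,11) + gcd(16,4) = 1+1+1+4 = 7.
Scaling by 3 multiplies the area by 3² = 9 (so the new area is 2677.5) and multiplies the boundary lattice-point count by 3, giving 21.
By Pick's theorem, the interior count of the dilated polygon is 2677.5 − 21/2 + 1 = 2668.

2668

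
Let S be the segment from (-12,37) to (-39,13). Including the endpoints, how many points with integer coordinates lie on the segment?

4

The number of lattice points on a segment between lattice points is gcd(|Δx|,|Δy|) + 1 = gcd(27,24) + 1 = 3 + 1 = 4.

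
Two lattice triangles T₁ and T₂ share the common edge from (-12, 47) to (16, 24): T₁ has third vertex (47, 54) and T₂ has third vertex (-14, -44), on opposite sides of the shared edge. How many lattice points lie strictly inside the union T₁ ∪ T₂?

The union is the simple quadrilateral with vertices (-12, 47), (47, 54), (16, 24), (-14, -44) in order.
Using the shoelace formula, 2A = |((-12)·54 − 47·47) + (47·24 − 16·54) + (16·(-44) − (-14)·24) + ((-14)·47 − (-12)·(-44))| = 4147, so the area is 4147/2.
The number of boundary lattice points is Σ gcd(|Δx|,|Δy|) = gcd(59,7) + gcd(31,30) + gcd(30,68) + gcd(2,91) = 1+1+2+1 = 5.
By Pick's theorem I = A − B/2 + 1 = 4147/2 − 5/2 + 1 = 2072.

2072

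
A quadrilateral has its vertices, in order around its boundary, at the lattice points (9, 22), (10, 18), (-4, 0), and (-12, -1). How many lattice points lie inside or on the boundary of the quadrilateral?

122

Using the shoelace formula, 2A = |[9·18 − 10·22] + [10·0 − (-4)·18] + [(-4)·(-1) − (-12)·0] + [(-12)·22 − 9·(-1)]| = 237, so the area is 237/2.
Summing gcd(|Δx|,|Δy|) over the edges gives the boundary count: gcd(1,4) + gcd(14,18) + gcd(8,1) + gcd(21,23) = 1+2+1+1 = 5.
Pick's theorem gives I = A − B/2 + 1 = 237/2 − 5/2 + 1 = 117, so the closed region contains I + B = 117 + 5 = 122 lattice points.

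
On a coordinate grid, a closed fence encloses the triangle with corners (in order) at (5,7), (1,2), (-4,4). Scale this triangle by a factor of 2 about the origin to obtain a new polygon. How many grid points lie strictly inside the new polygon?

By the shoelace formula, twice the signed area is |[5·2 − 1·7] + [1·4 − (-4)·2] + [(-4)·7 − 5·4]| = 33, so the area is 33/2.
Along each edge there are gcd(|Δx|,|Δy|)+1 lattice points, so counting each shared vertex once the boundary has gcd(4,5) + gcd(5,2) + gcd(9,3) = 1+1+3 = 5.
Scaling by 2 multiplies the area by 2² = 4 (so the new area is 66) and multiplies the boundary lattice-point count by 2, giving 10.
By Pick's theorem, the interior count of the dilated polygon is 66 − 10/2 + 1 = 62.

62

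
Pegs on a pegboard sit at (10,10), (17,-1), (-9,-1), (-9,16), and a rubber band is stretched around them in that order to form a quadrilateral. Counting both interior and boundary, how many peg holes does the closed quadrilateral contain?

By the shoelace formula, twice the signed area is |[10·(-1) − 17·10] + [17·(-1) − (-9)·(-1)] + [(-9)·16 − (-9)·(-1)] + [(-9)·10 − 10·16]| = 609, so the area is 304.5.
The number of boundary lattice points is Σ gcd(|Δx|,|Δy|) = gcd(7,11) + gcd(26,0) + gcd(0,17) + gcd(19,6) = 1+26+17+1 = 45.
Pick's theorem gives I = A − B/2 + 1 = 304.5 − 45/2 + 1 = 283, so the closed region contains I + B = 283 + 45 = 328 lattice points.

328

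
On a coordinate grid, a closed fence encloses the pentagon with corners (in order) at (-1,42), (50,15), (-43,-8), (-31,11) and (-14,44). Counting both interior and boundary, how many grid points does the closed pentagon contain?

The shoelace formula gives twice the area as |[(-1)·15 − 50·42] + [50·(-8) − (-43)·15] + [(-43)·11 − (-31)·(-8)] + [(-31)·44 − (-14)·11] + [(-14)·42 − (-1)·44]| = 4345, so the area is 2172.5.
Summing gcd(|Δx|,|Δy|) over the edges gives the boundary count: gcd(51,27) + gcd(93,23) + gcd(12,19) + gcd(17,33) + gcd(13,2) = 3+1+1+1+1 = 7.
Pick's theorem gives I = A − B/2 + 1 = 2172.5 − 7/2 + 1 = 2170, so the closed region contains I + B = 2170 + 7 = 2177 lattice points.

2177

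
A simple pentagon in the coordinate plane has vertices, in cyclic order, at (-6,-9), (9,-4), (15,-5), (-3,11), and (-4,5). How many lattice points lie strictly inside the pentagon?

178

Using the shoelace formula, 2A = |[(-6)·(-4) − 9·(-9)] + [9·(-5) − 15·(-4)] + [15·11 − (-3)·(-5)] + [(-3)·5 − (-4)·11] + [(-4)·(-9) − (-6)·5]| = 365, so the area is 365/2.
Summing gcd(|Δx|,|Δy|) over the edges gives the boundary count: gcd(15,5) + gcd(6,1) + gcd(18,16) + gcd(1,6) + gcd(2,14) = 5+1+2+1+2 = 11.
Pick's theorem gives I = A − B/2 + 1 = 365/2 − 11/2 + 1 = 178.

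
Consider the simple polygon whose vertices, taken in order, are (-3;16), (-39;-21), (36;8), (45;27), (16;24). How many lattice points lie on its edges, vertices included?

5

The number of boundary lattice points is Σ gcd(|Δx|,|Δy|) = gcd(36,37) + gcd(75,29) + gcd(9,19) + gcd(29,3) + gcd(19,8) = 1+1+1+1+1 = 5.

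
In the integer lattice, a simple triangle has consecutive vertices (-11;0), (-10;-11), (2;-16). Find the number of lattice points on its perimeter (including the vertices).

Along each edge there are gcd(|Δx|,|Δy|)+1 lattice points, so counting each shared vertex once the boundary has gcd(1,11) + gcd(12,5) + gcd(13,16) = 1+1+1 = 3.

3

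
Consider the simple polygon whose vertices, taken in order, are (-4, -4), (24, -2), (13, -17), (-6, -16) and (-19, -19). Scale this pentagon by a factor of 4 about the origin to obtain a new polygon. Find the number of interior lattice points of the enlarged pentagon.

Using the shoelace formula, 2A = |((-4)·(-2) − 24·(-4)) + (24·(-17) − 13·(-2)) + (13·(-16) − (-6)·(-17)) + ((-6)·(-19) − (-19)·(-16)) + ((-19)·(-4) − (-4)·(-19))| = 778, so the area is 389.
Summing gcd(|Δx|,|Δy|) over the edges gives the boundary count: gcd(28,2) + gcd(11,15) + gcd(19,1) + gcd(13,3) + gcd(15,15) = 2+1+1+1+15 = 20.
Scaling by 4 multiplies the area by 4² = 16 (so the new area is 6224) and multiplies the boundary lattice-point count by 4, giving 80.
By Pick's theorem, the interior count of the dilated polygon is 6224 − 80/2 + 1 = 6185.

6185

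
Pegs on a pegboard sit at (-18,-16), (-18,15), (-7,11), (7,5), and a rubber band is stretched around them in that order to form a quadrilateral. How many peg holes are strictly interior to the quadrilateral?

The shoelace formula gives twice the area as |((-18)·15 − (-18)·(-16)) + ((-18)·11 − (-7)·15) + ((-7)·5 − 7·11) + (7·(-16) − (-18)·5)| = 785, so the area is 392.5.
Summing gcd(|Δx|,|Δy|) over the edges gives the boundary count: gcd(0,31) + gcd(11,4) + gcd(14,6) + gcd(25,21) = 31+1+2+1 = 35.
Pick's theorem gives I = A − B/2 + 1 = 392.5 − 35/2 + 1 = 376.

376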